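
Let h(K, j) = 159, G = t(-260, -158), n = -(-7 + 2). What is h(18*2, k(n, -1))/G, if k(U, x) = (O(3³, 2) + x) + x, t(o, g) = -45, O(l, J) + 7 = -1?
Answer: -53/15 ≈ -3.5333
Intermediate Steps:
O(l, J) = -8 (O(l, J) = -7 - 1 = -8)
n = 5 (n = -1*(-5) = 5)
G = -45
k(U, x) = -8 + 2*x (k(U, x) = (-8 + x) + x = -8 + 2*x)
h(18*2, k(n, -1))/G = 159/(-45) = 159*(-1/45) = -53/15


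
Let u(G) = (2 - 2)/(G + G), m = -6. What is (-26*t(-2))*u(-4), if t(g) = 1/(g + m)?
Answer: 0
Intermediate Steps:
u(G) = 0 (u(G) = 0/((2*G)) = 0*(1/(2*G)) = 0)
t(g) = 1/(-6 + g) (t(g) = 1/(g - 6) = 1/(-6 + g))
(-26*t(-2))*u(-4) = -26/(-6 - 2)*0 = -26/(-8)*0 = -26*(-⅛)*0 = (13/4)*0 = 0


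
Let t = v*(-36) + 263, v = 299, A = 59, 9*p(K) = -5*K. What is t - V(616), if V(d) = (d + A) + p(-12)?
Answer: -33548/3 ≈ -11183.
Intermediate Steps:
p(K) = -5*K/9 (p(K) = (-5*K)/9 = -5*K/9)
V(d) = 197/3 + d (V(d) = (d + 59) - 5/9*(-12) = (59 + d) + 20/3 = 197/3 + d)
t = -10501 (t = 299*(-36) + 263 = -10764 + 263 = -10501)
t - V(616) = -10501 - (197/3 + 616) = -10501 - 1*2045/3 = -10501 - 2045/3 = -33548/3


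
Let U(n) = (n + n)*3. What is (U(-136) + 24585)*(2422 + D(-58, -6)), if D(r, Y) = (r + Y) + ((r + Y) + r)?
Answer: 53147484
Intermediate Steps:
U(n) = 6*n (U(n) = (2*n)*3 = 6*n)
D(r, Y) = 2*Y + 3*r (D(r, Y) = (Y + r) + ((Y + r) + r) = (Y + r) + (Y + 2*r) = 2*Y + 3*r)
(U(-136) + 24585)*(2422 + D(-58, -6)) = (6*(-136) + 24585)*(2422 + (2*(-6) + 3*(-58))) = (-816 + 24585)*(2422 + (-12 - 174)) = 23769*(2422 - 186) = 23769*2236 = 53147484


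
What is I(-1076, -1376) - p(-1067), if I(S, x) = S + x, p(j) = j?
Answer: -1385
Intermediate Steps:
I(-1076, -1376) - p(-1067) = (-1076 - 1376) - 1*(-1067) = -2452 + 1067 = -1385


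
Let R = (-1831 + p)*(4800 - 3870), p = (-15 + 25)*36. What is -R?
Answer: 1368030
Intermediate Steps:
p = 360 (p = 10*36 = 360)
R = -1368030 (R = (-1831 + 360)*(4800 - 3870) = -1471*930 = -1368030)
-R = -1*(-1368030) = 1368030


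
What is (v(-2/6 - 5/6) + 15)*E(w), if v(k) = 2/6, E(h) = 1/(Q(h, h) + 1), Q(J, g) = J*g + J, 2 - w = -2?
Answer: 46/63 ≈ 0.73016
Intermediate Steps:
w = 4 (w = 2 - 1*(-2) = 2 + 2 = 4)
Q(J, g) = J + J*g
E(h) = 1/(1 + h*(1 + h)) (E(h) = 1/(h*(1 + h) + 1) = 1/(1 + h*(1 + h)))
v(k) = 1/3 (v(k) = 2*(1/6) = 1/3)
(v(-2/6 - 5/6) + 15)*E(w) = (1/3 + 15)/(1 + 4*(1 + 4)) = 46/(3*(1 + 4*5)) = 46/(3*(1 + 20)) = (46/3)/21 = (46/3)*(1/21) = 46/63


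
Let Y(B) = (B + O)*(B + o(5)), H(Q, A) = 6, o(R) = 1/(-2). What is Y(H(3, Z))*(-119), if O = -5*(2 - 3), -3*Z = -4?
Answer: -14399/2 ≈ -7199.5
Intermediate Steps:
o(R) = -½
Z = 4/3 (Z = -⅓*(-4) = 4/3 ≈ 1.3333)
O = 5 (O = -5*(-1) = 5)
Y(B) = (5 + B)*(-½ + B) (Y(B) = (B + 5)*(B - ½) = (5 + B)*(-½ + B))
Y(H(3, Z))*(-119) = (-5/2 + 6² + (9/2)*6)*(-119) = (-5/2 + 36 + 27)*(-119) = (121/2)*(-119) = -14399/2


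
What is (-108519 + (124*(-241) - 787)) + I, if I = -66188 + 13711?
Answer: -191667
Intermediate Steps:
I = -52477
(-108519 + (124*(-241) - 787)) + I = (-108519 + (124*(-241) - 787)) - 52477 = (-108519 + (-29884 - 787)) - 52477 = (-108519 - 30671) - 52477 = -139190 - 52477 = -191667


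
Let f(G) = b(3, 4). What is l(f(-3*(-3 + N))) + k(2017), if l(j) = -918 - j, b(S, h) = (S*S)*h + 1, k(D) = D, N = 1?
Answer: 1062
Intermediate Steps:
b(S, h) = 1 + h*S² (b(S, h) = S²*h + 1 = h*S² + 1 = 1 + h*S²)
f(G) = 37 (f(G) = 1 + 4*3² = 1 + 4*9 = 1 + 36 = 37)
l(f(-3*(-3 + N))) + k(2017) = (-918 - 1*37) + 2017 = (-918 - 37) + 2017 = -955 + 2017 = 1062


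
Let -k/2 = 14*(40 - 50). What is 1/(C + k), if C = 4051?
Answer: 1/4331 ≈ 0.00023089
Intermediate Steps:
k = 280 (k = -28*(40 - 50) = -28*(-10) = -2*(-140) = 280)
1/(C + k) = 1/(4051 + 280) = 1/4331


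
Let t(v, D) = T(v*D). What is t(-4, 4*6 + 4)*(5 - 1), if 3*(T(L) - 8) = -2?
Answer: 88/3 ≈ 29.333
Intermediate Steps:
T(L) = 22/3 (T(L) = 8 + (1/3)*(-2) = 8 - 2/3 = 22/3)
t(v, D) = 22/3
t(-4, 4*6 + 4)*(5 - 1) = 22*(5 - 1)/3 = (22/3)*4 = 88/3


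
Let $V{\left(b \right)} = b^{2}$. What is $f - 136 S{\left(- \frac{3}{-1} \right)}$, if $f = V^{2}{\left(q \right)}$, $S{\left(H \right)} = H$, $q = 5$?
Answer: $217$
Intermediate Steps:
$f = 625$ ($f = \left(5^{2}\right)^{2} = 25^{2} = 625$)
$f - 136 S{\left(- \frac{3}{-1} \right)} = 625 - 136 \left(- \frac{3}{-1}\right) = 625 - 136 \left(\left(-3\right) \left(-1\right)\right) = 625 - 408 = 217$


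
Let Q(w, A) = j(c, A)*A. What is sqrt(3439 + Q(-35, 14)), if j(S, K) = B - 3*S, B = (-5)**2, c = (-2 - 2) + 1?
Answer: 3*sqrt(435) ≈ 62.570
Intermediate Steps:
c = -3 (c = -4 + 1 = -3)
B = 25
j(S, K) = 25 - 3*S
Q(w, A) = 34*A (Q(w, A) = (25 - 3*(-3))*A = (25 + 9)*A = 34*A)
sqrt(3439 + Q(-35, 14)) = sqrt(3439 + 34*14) = sqrt(3439 + 476) = sqrt(3915) = 3*sqrt(435)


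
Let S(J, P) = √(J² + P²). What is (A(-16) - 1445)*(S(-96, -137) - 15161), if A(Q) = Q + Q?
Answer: 22392797 - 1477*√27985 ≈ 2.2146e+7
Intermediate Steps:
A(Q) = 2*Q
(A(-16) - 1445)*(S(-96, -137) - 15161) = (2*(-16) - 1445)*(√((-96)² + (-137)²) - 15161) = (-32 - 1445)*(√(9216 + 18769) - 15161) = -1477*(√27985 - 15161) = -1477*(-15161 + √27985) = 22392797 - 1477*√27985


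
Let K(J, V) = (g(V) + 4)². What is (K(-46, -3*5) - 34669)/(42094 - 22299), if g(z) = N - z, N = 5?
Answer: -34093/19795 ≈ -1.7223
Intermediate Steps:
g(z) = 5 - z
K(J, V) = (9 - V)² (K(J, V) = ((5 - V) + 4)² = (9 - V)²)
(K(-46, -3*5) - 34669)/(42094 - 22299) = ((-9 - 3*5)² - 34669)/(42094 - 22299) = ((-9 - 15)² - 34669)/19795 = ((-24)² - 34669)*(1/19795) = (576 - 34669)*(1/19795) = -34093*1/19795 = -34093/19795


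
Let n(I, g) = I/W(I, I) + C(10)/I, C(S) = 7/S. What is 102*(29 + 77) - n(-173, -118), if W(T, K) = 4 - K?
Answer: 3311043049/306210 ≈ 10813.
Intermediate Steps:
n(I, g) = 7/(10*I) + I/(4 - I) (n(I, g) = I/(4 - I) + (7/10)/I = I/(4 - I) + (7*(1/10))/I = I/(4 - I) + 7/(10*I) = 7/(10*I) + I/(4 - I))
102*(29 + 77) - n(-173, -118) = 102*(29 + 77) - ((7/10)/(-173) - 1*(-173)/(-4 - 173)) = 102*106 - ((7/10)*(-1/173) - 1*(-173)/(-177)) = 10812 - (-7/1730 - 1*(-173)*(-1/177)) = 10812 - (-7/1730 - 173/177) = 10812 - 1*(-300529/306210) = 10812 + 300529/306210 = 3311043049/306210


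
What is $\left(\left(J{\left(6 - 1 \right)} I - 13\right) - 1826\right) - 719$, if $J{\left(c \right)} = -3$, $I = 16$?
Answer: $-2606$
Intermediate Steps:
$\left(\left(J{\left(6 - 1 \right)} I - 13\right) - 1826\right) - 719 = \left(\left(\left(-3\right) 16 - 13\right) - 1826\right) - 719 = \left(\left(-48 - 13\right) - 1826\right) - 719 = \left(-61 - 1826\right) - 719 = -1887 - 719 = -2606$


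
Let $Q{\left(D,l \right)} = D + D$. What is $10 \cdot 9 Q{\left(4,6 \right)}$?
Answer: $720$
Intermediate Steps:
$Q{\left(D,l \right)} = 2 D$
$10 \cdot 9 Q{\left(4,6 \right)} = 10 \cdot 9 \cdot 2 \cdot 4 = 90 \cdot 8 = 720$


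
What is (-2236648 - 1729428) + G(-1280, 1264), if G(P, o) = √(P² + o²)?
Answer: -3966076 + 16*√12641 ≈ -3.9643e+6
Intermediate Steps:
(-2236648 - 1729428) + G(-1280, 1264) = (-2236648 - 1729428) + √((-1280)² + 1264²) = -3966076 + √(1638400 + 1597696) = -3966076 + √3236096 = -3966076 + 16*√12641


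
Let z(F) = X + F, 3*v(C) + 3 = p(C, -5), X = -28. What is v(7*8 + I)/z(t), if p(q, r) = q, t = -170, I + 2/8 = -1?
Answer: -23/264 ≈ -0.087121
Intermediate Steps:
I = -5/4 (I = -¼ - 1 = -5/4 ≈ -1.2500)
v(C) = -1 + C/3
z(F) = -28 + F
v(7*8 + I)/z(t) = (-1 + (7*8 - 5/4)/3)/(-28 - 170) = (-1 + (56 - 5/4)/3)/(-198) = (-1 + (⅓)*(219/4))*(-1/198) = (-1 + 73/4)*(-1/198) = (69/4)*(-1/198) = -23/264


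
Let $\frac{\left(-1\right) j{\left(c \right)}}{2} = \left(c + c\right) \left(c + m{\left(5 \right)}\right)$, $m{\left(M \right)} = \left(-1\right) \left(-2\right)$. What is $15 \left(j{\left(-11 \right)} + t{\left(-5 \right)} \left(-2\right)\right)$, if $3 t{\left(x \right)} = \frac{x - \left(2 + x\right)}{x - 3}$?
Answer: $- \frac{11885}{2} \approx -5942.5$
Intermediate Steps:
$m{\left(M \right)} = 2$
$j{\left(c \right)} = - 4 c \left(2 + c\right)$ ($j{\left(c \right)} = - 2 \left(c + c\right) \left(c + 2\right) = - 2 \cdot 2 c \left(2 + c\right) = - 4 c \left(2 + c\right)$)
$t{\left(x \right)} = - \frac{2}{3 \left(-3 + x\right)}$ ($t{\left(x \right)} = \frac{\left(x - \left(2 + x\right)\right) \frac{1}{x - 3}}{3} = \frac{\left(-2\right) \frac{1}{-3 + x}}{3} = - \frac{2}{3 \left(-3 + x\right)}$)
$15 \left(j{\left(-11 \right)} + t{\left(-5 \right)} \left(-2\right)\right) = 15 \left(\left(-4\right) \left(-11\right) \left(2 - 11\right) + - \frac{2}{-9 + 3 \left(-5\right)} \left(-2\right)\right) = 15 \left(\left(-4\right) \left(-11\right) \left(-9\right) + - \frac{2}{-9 - 15} \left(-2\right)\right) = 15 \left(-396 + - \frac{2}{-24} \left(-2\right)\right) = 15 \left(-396 + \left(-2\right) \left(- \frac{1}{24}\right) \left(-2\right)\right) = 15 \left(-396 + \frac{1}{12} \left(-2\right)\right) = 15 \left(-396 - \frac{1}{6}\right) = 15 \left(- \frac{2377}{6}\right) = - \frac{11885}{2}$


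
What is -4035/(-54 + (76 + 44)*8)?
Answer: -1345/302 ≈ -4.4536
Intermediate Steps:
-4035/(-54 + (76 + 44)*8) = -4035/(-54 + 120*8) = -4035/(-54 + 960) = -4035/906 = -4035*1/906 = -1345/302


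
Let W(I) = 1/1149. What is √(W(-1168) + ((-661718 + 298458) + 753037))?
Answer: √514583986326/1149 ≈ 624.32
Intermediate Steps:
W(I) = 1/1149
√(W(-1168) + ((-661718 + 298458) + 753037)) = √(1/1149 + ((-661718 + 298458) + 753037)) = √(1/1149 + (-363260 + 753037)) = √(1/1149 + 389777) = √(447853774/1149) = √514583986326/1149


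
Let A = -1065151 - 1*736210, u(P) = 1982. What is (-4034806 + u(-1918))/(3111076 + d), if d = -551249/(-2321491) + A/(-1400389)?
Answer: -3277668087713751794/2528520837534558509 ≈ -1.2963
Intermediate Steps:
A = -1801361 (A = -1065151 - 736210 = -1801361)
d = 4953806385112/3250990459999 (d = -551249/(-2321491) - 1801361/(-1400389) = -551249*(-1/2321491) - 1801361*(-1/1400389) = 551249/2321491 + 1801361/1400389 = 4953806385112/3250990459999 ≈ 1.5238)
(-4034806 + u(-1918))/(3111076 + d) = (-4034806 + 1982)/(3111076 + 4953806385112/3250990459999) = -4032824/10114083350138234036/3250990459999 = -4032824*3250990459999/10114083350138234036 = -3277668087713751794/2528520837534558509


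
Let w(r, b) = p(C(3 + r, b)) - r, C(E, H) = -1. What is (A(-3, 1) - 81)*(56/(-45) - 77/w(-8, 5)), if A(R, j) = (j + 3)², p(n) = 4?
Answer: 17927/36 ≈ 497.97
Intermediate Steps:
w(r, b) = 4 - r
A(R, j) = (3 + j)²
(A(-3, 1) - 81)*(56/(-45) - 77/w(-8, 5)) = ((3 + 1)² - 81)*(56/(-45) - 77/(4 - 1*(-8))) = (4² - 81)*(56*(-1/45) - 77/(4 + 8)) = (16 - 81)*(-56/45 - 77/12) = -65*(-56/45 - 77*1/12) = -65*(-56/45 - 77/12) = -65*(-1379/180) = 17927/36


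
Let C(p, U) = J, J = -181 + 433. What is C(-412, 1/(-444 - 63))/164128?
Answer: 63/41032 ≈ 0.0015354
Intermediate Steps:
J = 252
C(p, U) = 252
C(-412, 1/(-444 - 63))/164128 = 252/164128 = 252*(1/164128) = 63/41032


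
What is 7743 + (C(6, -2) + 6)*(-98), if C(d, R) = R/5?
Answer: 35971/5 ≈ 7194.2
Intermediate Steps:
C(d, R) = R/5 (C(d, R) = R*(⅕) = R/5)
7743 + (C(6, -2) + 6)*(-98) = 7743 + ((⅕)*(-2) + 6)*(-98) = 7743 + (-⅖ + 6)*(-98) = 7743 + (28/5)*(-98) = 7743 - 2744/5 = 35971/5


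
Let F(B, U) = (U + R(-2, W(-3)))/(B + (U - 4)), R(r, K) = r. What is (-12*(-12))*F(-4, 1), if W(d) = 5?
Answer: 144/7 ≈ 20.571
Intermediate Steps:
F(B, U) = (-2 + U)/(-4 + B + U) (F(B, U) = (U - 2)/(B + (U - 4)) = (-2 + U)/(B + (-4 + U)) = (-2 + U)/(-4 + B + U))
(-12*(-12))*F(-4, 1) = (-12*(-12))*((-2 + 1)/(-4 - 4 + 1)) = 144*(-1/(-7)) = 144*(-⅐*(-1)) = 144*(⅐) = 144/7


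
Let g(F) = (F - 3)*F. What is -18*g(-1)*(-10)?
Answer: 720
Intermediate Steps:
g(F) = F*(-3 + F) (g(F) = (-3 + F)*F = F*(-3 + F))
-18*g(-1)*(-10) = -(-18)*(-3 - 1)*(-10) = -(-18)*(-4)*(-10) = -18*4*(-10) = -72*(-10) = 720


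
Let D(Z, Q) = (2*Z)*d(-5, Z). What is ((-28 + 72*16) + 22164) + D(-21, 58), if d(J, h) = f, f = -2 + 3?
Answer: 23246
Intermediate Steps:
f = 1
d(J, h) = 1
D(Z, Q) = 2*Z (D(Z, Q) = (2*Z)*1 = 2*Z)
((-28 + 72*16) + 22164) + D(-21, 58) = ((-28 + 72*16) + 22164) + 2*(-21) = ((-28 + 1152) + 22164) - 42 = (1124 + 22164) - 42 = 23288 - 42 = 23246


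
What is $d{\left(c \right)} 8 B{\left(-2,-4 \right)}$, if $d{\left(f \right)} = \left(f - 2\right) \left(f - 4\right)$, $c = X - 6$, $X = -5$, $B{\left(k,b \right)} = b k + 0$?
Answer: $12480$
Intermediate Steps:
$B{\left(k,b \right)} = b k$
$c = -11$ ($c = -5 - 6 = -11$)
$d{\left(f \right)} = \left(-4 + f\right) \left(-2 + f\right)$ ($d{\left(f \right)} = \left(-2 + f\right) \left(-4 + f\right) = \left(-4 + f\right) \left(-2 + f\right)$)
$d{\left(c \right)} 8 B{\left(-2,-4 \right)} = \left(8 + \left(-11\right)^{2} - -66\right) 8 \left(\left(-4\right) \left(-2\right)\right) = \left(8 + 121 + 66\right) 8 \cdot 8 = 195 \cdot 64 = 12480$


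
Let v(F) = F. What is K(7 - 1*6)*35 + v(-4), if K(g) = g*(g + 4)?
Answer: 171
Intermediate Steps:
K(g) = g*(4 + g)
K(7 - 1*6)*35 + v(-4) = ((7 - 1*6)*(4 + (7 - 1*6)))*35 - 4 = ((7 - 6)*(4 + (7 - 6)))*35 - 4 = (1*(4 + 1))*35 - 4 = (1*5)*35 - 4 = 5*35 - 4 = 175 - 4 = 171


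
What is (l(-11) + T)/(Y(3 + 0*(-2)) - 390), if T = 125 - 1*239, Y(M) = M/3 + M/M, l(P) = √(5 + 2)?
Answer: 57/194 - √7/388 ≈ 0.28700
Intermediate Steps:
l(P) = √7
Y(M) = 1 + M/3 (Y(M) = M*(⅓) + 1 = M/3 + 1 = 1 + M/3)
T = -114 (T = 125 - 239 = -114)
(l(-11) + T)/(Y(3 + 0*(-2)) - 390) = (√7 - 114)/((1 + (3 + 0*(-2))/3) - 390) = (-114 + √7)/((1 + (3 + 0)/3) - 390) = (-114 + √7)/((1 + (⅓)*3) - 390) = (-114 + √7)/((1 + 1) - 390) = (-114 + √7)/(2 - 390) = (-114 + √7)/(-388) = (-114 + √7)*(-1/388) = 57/194 - √7/388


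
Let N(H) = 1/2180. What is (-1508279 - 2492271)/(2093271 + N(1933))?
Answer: -8721199000/4563330781 ≈ -1.9111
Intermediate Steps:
N(H) = 1/2180
(-1508279 - 2492271)/(2093271 + N(1933)) = (-1508279 - 2492271)/(2093271 + 1/2180) = -4000550/4563330781/2180 = -4000550*2180/4563330781 = -8721199000/4563330781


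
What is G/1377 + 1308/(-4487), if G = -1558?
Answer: -8791862/6178599 ≈ -1.4230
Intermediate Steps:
G/1377 + 1308/(-4487) = -1558/1377 + 1308/(-4487) = -1558*1/1377 + 1308*(-1/4487) = -1558/1377 - 1308/4487 = -8791862/6178599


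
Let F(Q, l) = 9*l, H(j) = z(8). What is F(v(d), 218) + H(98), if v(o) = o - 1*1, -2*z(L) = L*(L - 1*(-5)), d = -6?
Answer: 1910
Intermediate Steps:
z(L) = -L*(5 + L)/2 (z(L) = -L*(L - 1*(-5))/2 = -L*(L + 5)/2 = -L*(5 + L)/2)
v(o) = -1 + o (v(o) = o - 1 = -1 + o)
H(j) = -52 (H(j) = -1/2*8*(5 + 8) = -1/2*8*13 = -52)
F(v(d), 218) + H(98) = 9*218 - 52 = 1962 - 52 = 1910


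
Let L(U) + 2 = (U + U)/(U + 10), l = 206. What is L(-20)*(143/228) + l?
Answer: 23627/114 ≈ 207.25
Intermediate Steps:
L(U) = -2 + 2*U/(10 + U) (L(U) = -2 + (U + U)/(U + 10) = -2 + (2*U)/(10 + U) = -2 + 2*U/(10 + U))
L(-20)*(143/228) + l = (-20/(10 - 20))*(143/228) + 206 = (-20/(-10))*(143*(1/228)) + 206 = -20*(-⅒)*(143/228) + 206 = 2*(143/228) + 206 = 143/114 + 206 = 23627/114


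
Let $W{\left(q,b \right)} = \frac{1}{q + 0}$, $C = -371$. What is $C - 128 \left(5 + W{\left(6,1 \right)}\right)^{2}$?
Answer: $- \frac{34091}{9} \approx -3787.9$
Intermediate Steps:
$W{\left(q,b \right)} = \frac{1}{q}$
$C - 128 \left(5 + W{\left(6,1 \right)}\right)^{2} = -371 - 128 \left(5 + \frac{1}{6}\right)^{2} = -371 - 128 \left(\frac{31}{6}\right)^{2} = -371 - \frac{30752}{9} = - \frac{34091}{9}$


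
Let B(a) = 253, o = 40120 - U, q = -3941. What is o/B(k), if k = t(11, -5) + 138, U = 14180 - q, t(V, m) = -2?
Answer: 21999/253 ≈ 86.953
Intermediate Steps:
U = 18121 (U = 14180 - 1*(-3941) = 14180 + 3941 = 18121)
o = 21999 (o = 40120 - 1*18121 = 40120 - 18121 = 21999)
k = 136 (k = -2 + 138 = 136)
o/B(k) = 21999/253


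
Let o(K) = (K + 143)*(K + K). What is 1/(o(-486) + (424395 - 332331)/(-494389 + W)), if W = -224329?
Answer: 51337/17115543876 ≈ 2.9994e-6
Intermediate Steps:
o(K) = 2*K*(143 + K) (o(K) = (143 + K)*(2*K) = 2*K*(143 + K))
1/(o(-486) + (424395 - 332331)/(-494389 + W)) = 1/(2*(-486)*(143 - 486) + (424395 - 332331)/(-494389 - 224329)) = 1/(2*(-486)*(-343) + 92064/(-718718)) = 1/(333396 + 92064*(-1/718718)) = 1/(333396 - 6576/51337) = 1/(17115543876/51337) = 51337/17115543876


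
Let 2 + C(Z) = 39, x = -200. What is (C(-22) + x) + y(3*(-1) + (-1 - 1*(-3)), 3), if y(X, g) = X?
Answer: -164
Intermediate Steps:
C(Z) = 37 (C(Z) = -2 + 39 = 37)
(C(-22) + x) + y(3*(-1) + (-1 - 1*(-3)), 3) = (37 - 200) + (3*(-1) + (-1 - 1*(-3))) = -163 + (-3 + (-1 + 3)) = -163 + (-3 + 2) = -163 - 1 = -164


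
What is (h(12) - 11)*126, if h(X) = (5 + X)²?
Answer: 35028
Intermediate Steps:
(h(12) - 11)*126 = ((5 + 12)² - 11)*126 = (17² - 11)*126 = (289 - 11)*126 = 278*126 = 35028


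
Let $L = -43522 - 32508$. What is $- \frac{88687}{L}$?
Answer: $\frac{88687}{76030} \approx 1.1665$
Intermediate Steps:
$L = -76030$ ($L = -43522 - 32508 = -76030$)
$- \frac{88687}{L} = - \frac{88687}{-76030} = \left(-88687\right) \left(- \frac{1}{76030}\right) = \frac{88687}{76030}$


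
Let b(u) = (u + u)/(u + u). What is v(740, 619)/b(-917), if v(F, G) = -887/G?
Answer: -887/619 ≈ -1.4330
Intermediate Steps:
b(u) = 1 (b(u) = (2*u)/((2*u)) = (2*u)*(1/(2*u)) = 1)
v(740, 619)/b(-917) = -887/619/1 = -887*1/619*1 = -887/619*1 = -887/619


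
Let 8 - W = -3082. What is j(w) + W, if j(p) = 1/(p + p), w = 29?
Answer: 179221/58 ≈ 3090.0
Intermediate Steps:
W = 3090 (W = 8 - 1*(-3082) = 8 + 3082 = 3090)
j(p) = 1/(2*p)
j(w) + W = (½)/29 + 3090 = (½)*(1/29) + 3090 = 1/58 + 3090 = 179221/58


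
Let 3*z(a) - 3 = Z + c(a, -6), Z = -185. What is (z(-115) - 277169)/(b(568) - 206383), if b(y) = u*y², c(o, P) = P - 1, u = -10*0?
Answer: 277232/206383 ≈ 1.3433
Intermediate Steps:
u = 0
c(o, P) = -1 + P
b(y) = 0 (b(y) = 0*y² = 0)
z(a) = -63 (z(a) = 1 + (-185 + (-1 - 6))/3 = 1 + (-185 - 7)/3 = 1 + (⅓)*(-192) = 1 - 64 = -63)
(z(-115) - 277169)/(b(568) - 206383) = (-63 - 277169)/(0 - 206383) = -277232/(-206383) = -277232*(-1/206383) = 277232/206383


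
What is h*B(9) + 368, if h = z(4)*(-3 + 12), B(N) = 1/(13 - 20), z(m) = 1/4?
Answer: 10295/28 ≈ 367.68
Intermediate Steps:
z(m) = 1/4
B(N) = -1/7 (B(N) = 1/(-7) = -1/7)
h = 9/4 (h = (-3 + 12)/4 = (1/4)*9 = 9/4 ≈ 2.2500)
h*B(9) + 368 = (9/4)*(-1/7) + 368 = -9/28 + 368 = 10295/28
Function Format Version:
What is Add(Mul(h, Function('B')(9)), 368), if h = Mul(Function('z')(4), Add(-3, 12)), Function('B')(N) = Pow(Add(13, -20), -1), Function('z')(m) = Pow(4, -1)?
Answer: Rational(10295, 28) ≈ 367.68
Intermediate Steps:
Function('z')(m) = Rational(1, 4)
Function('B')(N) = Rational(-1, 7) (Function('B')(N) = Pow(-7, -1) = Rational(-1, 7))
h = Rational(9, 4) (h = Mul(Rational(1, 4), Add(-3, 12)) = Mul(Rational(1, 4), 9) = Rational(9, 4) ≈ 2.2500)
Add(Mul(h, Function('B')(9)), 368) = Add(Mul(Rational(9, 4), Rational(-1, 7)), 368) = Add(Rational(-9, 28), 368) = Rational(10295, 28)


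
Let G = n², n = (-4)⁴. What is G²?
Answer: 4294967296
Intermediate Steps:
n = 256
G = 65536 (G = 256² = 65536)
G² = 65536² = 4294967296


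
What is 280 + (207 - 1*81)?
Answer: 406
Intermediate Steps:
280 + (207 - 1*81) = 280 + (207 - 81) = 280 + 126 = 406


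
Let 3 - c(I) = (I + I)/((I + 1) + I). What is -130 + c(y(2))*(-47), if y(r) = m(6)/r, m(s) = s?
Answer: -1615/7 ≈ -230.71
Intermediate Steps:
y(r) = 6/r
c(I) = 3 - 2*I/(1 + 2*I) (c(I) = 3 - (I + I)/((I + 1) + I) = 3 - 2*I/((1 + I) + I) = 3 - 2*I/(1 + 2*I))
-130 + c(y(2))*(-47) = -130 + ((3 + 4*(6/2))/(1 + 2*(6/2)))*(-47) = -130 + ((3 + 4*(6*(½)))/(1 + 2*(6*(½))))*(-47) = -130 + ((3 + 4*3)/(1 + 2*3))*(-47) = -130 + ((3 + 12)/(1 + 6))*(-47) = -130 + (15/7)*(-47) = -130 - 705/7 = -1615/7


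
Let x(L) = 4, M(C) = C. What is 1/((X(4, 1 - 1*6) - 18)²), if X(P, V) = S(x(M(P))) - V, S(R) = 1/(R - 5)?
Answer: 1/196 ≈ 0.0051020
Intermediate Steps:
S(R) = 1/(-5 + R)
X(P, V) = -1 - V (X(P, V) = 1/(-5 + 4) - V = 1/(-1) - V = -1 - V)
1/((X(4, 1 - 1*6) - 18)²) = 1/(((-1 - (1 - 1*6)) - 18)²) = 1/(((-1 - (1 - 6)) - 18)²) = 1/(((-1 - 1*(-5)) - 18)²) = 1/(((-1 + 5) - 18)²) = 1/((4 - 18)²) = 1/((-14)²) = 1/196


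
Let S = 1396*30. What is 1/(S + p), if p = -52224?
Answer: -1/10344 ≈ -9.6674e-5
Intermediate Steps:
S = 41880
1/(S + p) = 1/(41880 - 52224) = 1/(-10344) = -1/10344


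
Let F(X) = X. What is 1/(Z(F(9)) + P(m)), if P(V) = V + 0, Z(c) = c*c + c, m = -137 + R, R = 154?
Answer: 1/107 ≈ 0.0093458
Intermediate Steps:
m = 17 (m = -137 + 154 = 17)
Z(c) = c + c² (Z(c) = c² + c = c + c²)
P(V) = V
1/(Z(F(9)) + P(m)) = 1/(9*(1 + 9) + 17) = 1/(9*10 + 17) = 1/(90 + 17) = 1/107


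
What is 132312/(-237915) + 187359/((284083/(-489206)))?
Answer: -7268882568383602/22529202315 ≈ -3.2264e+5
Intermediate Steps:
132312/(-237915) + 187359/((284083/(-489206))) = 132312*(-1/237915) + 187359/((284083*(-1/489206))) = -44104/79305 + 187359/(-284083/489206) = -44104/79305 + 187359*(-489206/284083) = -44104/79305 - 91657146954/284083 = -7268882568383602/22529202315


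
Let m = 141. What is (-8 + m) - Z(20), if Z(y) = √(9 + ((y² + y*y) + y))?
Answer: 133 - √829 ≈ 104.21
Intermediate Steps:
Z(y) = √(9 + y + 2*y²) (Z(y) = √(9 + ((y² + y²) + y)) = √(9 + (2*y² + y)) = √(9 + (y + 2*y²)) = √(9 + y + 2*y²))
(-8 + m) - Z(20) = (-8 + 141) - √(9 + 20 + 2*20²) = 133 - √(9 + 20 + 2*400) = 133 - √(9 + 20 + 800) = 133 - √829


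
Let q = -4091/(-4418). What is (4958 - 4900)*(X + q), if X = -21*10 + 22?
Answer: -23968297/2209 ≈ -10850.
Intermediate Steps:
q = 4091/4418 (q = -4091*(-1/4418) = 4091/4418 ≈ 0.92598)
X = -188 (X = -210 + 22 = -188)
(4958 - 4900)*(X + q) = (4958 - 4900)*(-188 + 4091/4418) = 58*(-826493/4418) = -23968297/2209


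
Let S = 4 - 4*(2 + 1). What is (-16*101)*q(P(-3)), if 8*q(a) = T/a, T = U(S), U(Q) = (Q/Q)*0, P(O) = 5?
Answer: 0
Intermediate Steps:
S = -8 (S = 4 - 4*3 = 4 - 1*12 = 4 - 12 = -8)
U(Q) = 0 (U(Q) = 1*0 = 0)
T = 0
q(a) = 0 (q(a) = (0/a)/8 = (1/8)*0 = 0)
(-16*101)*q(P(-3)) = -16*101*0 = -1616*0 = 0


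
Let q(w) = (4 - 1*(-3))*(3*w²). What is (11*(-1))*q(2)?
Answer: -924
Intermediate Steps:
q(w) = 21*w² (q(w) = (4 + 3)*(3*w²) = 7*(3*w²) = 21*w²)
(11*(-1))*q(2) = (11*(-1))*(21*2²) = -231*4 = -11*84 = -924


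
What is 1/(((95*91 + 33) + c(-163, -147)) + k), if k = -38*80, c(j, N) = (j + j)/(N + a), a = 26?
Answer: 121/682524 ≈ 0.00017728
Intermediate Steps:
c(j, N) = 2*j/(26 + N) (c(j, N) = (j + j)/(N + 26) = (2*j)/(26 + N) = 2*j/(26 + N))
k = -3040
1/(((95*91 + 33) + c(-163, -147)) + k) = 1/(((95*91 + 33) + 2*(-163)/(26 - 147)) - 3040) = 1/(((8645 + 33) + 2*(-163)/(-121)) - 3040) = 1/((8678 + 2*(-163)*(-1/121)) - 3040) = 1/((8678 + 326/121) - 3040) = 1/(1050364/121 - 3040) = 1/(682524/121) = 121/682524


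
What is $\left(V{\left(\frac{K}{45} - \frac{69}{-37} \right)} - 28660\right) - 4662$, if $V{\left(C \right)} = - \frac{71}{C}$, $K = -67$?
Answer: $- \frac{20977787}{626} \approx -33511.0$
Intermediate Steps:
$\left(V{\left(\frac{K}{45} - \frac{69}{-37} \right)} - 28660\right) - 4662 = \left(- \frac{71}{- \frac{67}{45} - \frac{69}{-37}} - 28660\right) - 4662 = \left(- \frac{71}{\left(-67\right) \frac{1}{45} - - \frac{69}{37}} - 28660\right) - 4662 = \left(- \frac{71}{- \frac{67}{45} + \frac{69}{37}} - 28660\right) - 4662 = \left(- \frac{71}{\frac{626}{1665}} - 28660\right) - 4662 = \left(\left(-71\right) \frac{1665}{626} - 28660\right) - 4662 = \left(- \frac{118215}{626} - 28660\right) - 4662 = - \frac{18059375}{626} - 4662 = - \frac{20977787}{626}$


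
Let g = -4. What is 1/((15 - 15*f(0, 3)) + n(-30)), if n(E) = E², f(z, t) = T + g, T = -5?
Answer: 1/1050 ≈ 0.00095238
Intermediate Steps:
f(z, t) = -9 (f(z, t) = -5 - 4 = -9)
1/((15 - 15*f(0, 3)) + n(-30)) = 1/((15 - 15*(-9)) + (-30)²) = 1/((15 + 135) + 900) = 1/(150 + 900) = 1/1050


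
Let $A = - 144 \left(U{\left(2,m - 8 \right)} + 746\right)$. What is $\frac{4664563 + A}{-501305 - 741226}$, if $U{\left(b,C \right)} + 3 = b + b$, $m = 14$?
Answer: $- \frac{4556995}{1242531} \approx -3.6675$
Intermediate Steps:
$U{\left(b,C \right)} = -3 + 2 b$ ($U{\left(b,C \right)} = -3 + \left(b + b\right) = -3 + 2 b$)
$A = -107568$ ($A = - 144 \left(\left(-3 + 2 \cdot 2\right) + 746\right) = - 144 \left(\left(-3 + 4\right) + 746\right) = - 144 \left(1 + 746\right) = \left(-144\right) 747 = -107568$)
$\frac{4664563 + A}{-501305 - 741226} = \frac{4664563 - 107568}{-501305 - 741226} = \frac{4556995}{-1242531} = 4556995 \left(- \frac{1}{1242531}\right) = - \frac{4556995}{1242531}$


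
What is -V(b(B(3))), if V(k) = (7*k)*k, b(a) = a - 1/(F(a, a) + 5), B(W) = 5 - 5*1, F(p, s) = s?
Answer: -7/25 ≈ -0.28000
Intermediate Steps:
B(W) = 0 (B(W) = 5 - 5 = 0)
b(a) = a - 1/(5 + a) (b(a) = a - 1/(a + 5) = a - 1/(5 + a))
V(k) = 7*k**2
-V(b(B(3))) = -7*((-1 + 0**2 + 5*0)/(5 + 0))**2 = -7*((-1 + 0 + 0)/5)**2 = -7*((1/5)*(-1))**2 = -7*(-1/5)**2 = -7/25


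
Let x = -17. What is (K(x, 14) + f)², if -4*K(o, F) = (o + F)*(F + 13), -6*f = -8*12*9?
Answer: 431649/16 ≈ 26978.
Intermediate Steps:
f = 144 (f = -(-8*12)*9/6 = -(-16)*9 = -⅙*(-864) = 144)
K(o, F) = -(13 + F)*(F + o)/4 (K(o, F) = -(o + F)*(F + 13)/4 = -(F + o)*(13 + F)/4 = -(13 + F)*(F + o)/4)
(K(x, 14) + f)² = ((-13/4*14 - 13/4*(-17) - ¼*14² - ¼*14*(-17)) + 144)² = ((-91/2 + 221/4 - ¼*196 + 119/2) + 144)² = ((-91/2 + 221/4 - 49 + 119/2) + 144)² = (81/4 + 144)² = (657/4)² = 431649/16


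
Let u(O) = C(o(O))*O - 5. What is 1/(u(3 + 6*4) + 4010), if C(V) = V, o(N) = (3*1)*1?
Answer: 1/4086 ≈ 0.00024474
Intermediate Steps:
o(N) = 3 (o(N) = 3*1 = 3)
u(O) = -5 + 3*O (u(O) = 3*O - 5 = -5 + 3*O)
1/(u(3 + 6*4) + 4010) = 1/((-5 + 3*(3 + 6*4)) + 4010) = 1/((-5 + 3*(3 + 24)) + 4010) = 1/((-5 + 3*27) + 4010) = 1/((-5 + 81) + 4010) = 1/(76 + 4010) = 1/4086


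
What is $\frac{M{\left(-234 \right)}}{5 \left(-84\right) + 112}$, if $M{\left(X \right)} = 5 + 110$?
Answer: $- \frac{115}{308} \approx -0.37338$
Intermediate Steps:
$M{\left(X \right)} = 115$
$\frac{M{\left(-234 \right)}}{5 \left(-84\right) + 112} = \frac{115}{5 \left(-84\right) + 112} = \frac{115}{-420 + 112} = \frac{115}{-308} = 115 \left(- \frac{1}{308}\right) = - \frac{115}{308}$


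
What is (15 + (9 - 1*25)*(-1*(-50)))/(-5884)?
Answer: 785/5884 ≈ 0.13341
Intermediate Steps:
(15 + (9 - 1*25)*(-1*(-50)))/(-5884) = (15 + (9 - 25)*50)*(-1/5884) = (15 - 16*50)*(-1/5884) = (15 - 800)*(-1/5884) = -785*(-1/5884) = 785/5884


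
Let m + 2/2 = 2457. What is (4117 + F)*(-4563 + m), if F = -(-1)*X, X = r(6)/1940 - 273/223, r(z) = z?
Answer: -1875828659803/216310 ≈ -8.6720e+6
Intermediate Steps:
m = 2456 (m = -1 + 2457 = 2456)
X = -264141/216310 (X = 6/1940 - 273/223 = 6*(1/1940) - 273*1/223 = 3/970 - 273/223 = -264141/216310 ≈ -1.2211)
F = -264141/216310 (F = -(-1)*(-264141)/216310 = -1*264141/216310 = -264141/216310 ≈ -1.2211)
(4117 + F)*(-4563 + m) = (4117 - 264141/216310)*(-4563 + 2456) = (890284129/216310)*(-2107) = -1875828659803/216310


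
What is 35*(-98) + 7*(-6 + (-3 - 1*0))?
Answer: -3493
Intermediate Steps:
35*(-98) + 7*(-6 + (-3 - 1*0)) = -3430 + 7*(-6 + (-3 + 0)) = -3430 + 7*(-6 - 3) = -3430 + 7*(-9) = -3430 - 63 = -3493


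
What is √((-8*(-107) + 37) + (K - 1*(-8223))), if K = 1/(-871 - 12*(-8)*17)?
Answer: √5279267797/761 ≈ 95.478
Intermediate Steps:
K = 1/761 (K = 1/(-871 + 96*17) = 1/(-871 + 1632) = 1/761 ≈ 0.0013141)
√((-8*(-107) + 37) + (K - 1*(-8223))) = √((-8*(-107) + 37) + (1/761 - 1*(-8223))) = √((856 + 37) + (1/761 + 8223)) = √(893 + 6257704/761) = √(6937277/761) = √5279267797/761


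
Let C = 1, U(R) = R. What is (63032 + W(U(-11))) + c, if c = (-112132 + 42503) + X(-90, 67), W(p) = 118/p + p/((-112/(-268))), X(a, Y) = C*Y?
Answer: -2022651/308 ≈ -6567.0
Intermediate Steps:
X(a, Y) = Y (X(a, Y) = 1*Y = Y)
W(p) = 118/p + 67*p/28 (W(p) = 118/p + p/((-112*(-1/268))) = 118/p + p/(28/67) = 118/p + p*(67/28) = 118/p + 67*p/28)
c = -69562 (c = (-112132 + 42503) + 67 = -69629 + 67 = -69562)
(63032 + W(U(-11))) + c = (63032 + (118/(-11) + (67/28)*(-11))) - 69562 = (63032 + (118*(-1/11) - 737/28)) - 69562 = (63032 + (-118/11 - 737/28)) - 69562 = (63032 - 11411/308) - 69562 = 19402445/308 - 69562 = -2022651/308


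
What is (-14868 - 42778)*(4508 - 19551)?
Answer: 867168778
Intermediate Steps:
(-14868 - 42778)*(4508 - 19551) = -57646*(-15043) = 867168778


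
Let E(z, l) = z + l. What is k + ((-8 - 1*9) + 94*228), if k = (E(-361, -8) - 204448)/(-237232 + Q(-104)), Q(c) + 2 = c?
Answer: 5082798087/237338 ≈ 21416.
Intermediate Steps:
Q(c) = -2 + c
E(z, l) = l + z
k = 204817/237338 (k = ((-8 - 361) - 204448)/(-237232 + (-2 - 104)) = (-369 - 204448)/(-237232 - 106) = -204817/(-237338) = -204817*(-1/237338) = 204817/237338 ≈ 0.86298)
k + ((-8 - 1*9) + 94*228) = 204817/237338 + ((-8 - 1*9) + 94*228) = 204817/237338 + ((-8 - 9) + 21432) = 204817/237338 + (-17 + 21432) = 204817/237338 + 21415 = 5082798087/237338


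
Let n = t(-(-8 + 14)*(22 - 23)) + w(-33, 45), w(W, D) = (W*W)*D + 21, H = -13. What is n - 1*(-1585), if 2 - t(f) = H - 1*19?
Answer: 50645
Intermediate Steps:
w(W, D) = 21 + D*W² (w(W, D) = W²*D + 21 = D*W² + 21 = 21 + D*W²)
t(f) = 34 (t(f) = 2 - (-13 - 1*19) = 2 - (-13 - 19) = 2 - 1*(-32) = 2 + 32 = 34)
n = 49060 (n = 34 + (21 + 45*(-33)²) = 34 + (21 + 45*1089) = 34 + (21 + 49005) = 34 + 49026 = 49060)
n - 1*(-1585) = 49060 - 1*(-1585) = 49060 + 1585 = 50645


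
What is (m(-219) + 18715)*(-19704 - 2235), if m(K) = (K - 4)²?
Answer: -1501592916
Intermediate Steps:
m(K) = (-4 + K)²
(m(-219) + 18715)*(-19704 - 2235) = ((-4 - 219)² + 18715)*(-19704 - 2235) = ((-223)² + 18715)*(-21939) = (49729 + 18715)*(-21939) = 68444*(-21939) = -1501592916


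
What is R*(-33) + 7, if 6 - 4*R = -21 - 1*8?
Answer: -1127/4 ≈ -281.75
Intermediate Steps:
R = 35/4 (R = 3/2 - (-21 - 1*8)/4 = 3/2 - (-21 - 8)/4 = 3/2 - 1/4*(-29) = 3/2 + 29/4 = 35/4 ≈ 8.7500)
R*(-33) + 7 = (35/4)*(-33) + 7 = -1155/4 + 7 = -1127/4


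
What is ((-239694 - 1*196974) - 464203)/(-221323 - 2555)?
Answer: 900871/223878 ≈ 4.0239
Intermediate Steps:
((-239694 - 1*196974) - 464203)/(-221323 - 2555) = ((-239694 - 196974) - 464203)/(-223878) = (-436668 - 464203)*(-1/223878) = -900871*(-1/223878) = 900871/223878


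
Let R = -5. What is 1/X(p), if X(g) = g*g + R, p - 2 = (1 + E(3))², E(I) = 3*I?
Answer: 1/10399 ≈ 9.6163e-5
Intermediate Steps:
p = 102 (p = 2 + (1 + 3*3)² = 2 + (1 + 9)² = 2 + 10² = 2 + 100 = 102)
X(g) = -5 + g² (X(g) = g*g - 5 = g² - 5 = -5 + g²)
1/X(p) = 1/(-5 + 102²) = 1/(-5 + 10404) = 1/10399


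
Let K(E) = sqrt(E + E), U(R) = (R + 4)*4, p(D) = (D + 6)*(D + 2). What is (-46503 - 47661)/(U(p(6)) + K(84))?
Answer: -4708200/19979 + 23541*sqrt(42)/19979 ≈ -228.02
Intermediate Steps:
p(D) = (2 + D)*(6 + D) (p(D) = (6 + D)*(2 + D) = (2 + D)*(6 + D))
U(R) = 16 + 4*R (U(R) = (4 + R)*4 = 16 + 4*R)
K(E) = sqrt(2)*sqrt(E) (K(E) = sqrt(2*E) = sqrt(2)*sqrt(E))
(-46503 - 47661)/(U(p(6)) + K(84)) = (-46503 - 47661)/((16 + 4*(12 + 6**2 + 8*6)) + sqrt(2)*sqrt(84)) = -94164/((16 + 4*(12 + 36 + 48)) + sqrt(2)*(2*sqrt(21))) = -94164/((16 + 4*96) + 2*sqrt(42)) = -94164/((16 + 384) + 2*sqrt(42)) = -94164/(400 + 2*sqrt(42))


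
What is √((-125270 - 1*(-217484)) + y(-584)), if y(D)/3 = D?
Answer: √90462 ≈ 300.77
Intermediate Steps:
y(D) = 3*D
√((-125270 - 1*(-217484)) + y(-584)) = √((-125270 - 1*(-217484)) + 3*(-584)) = √((-125270 + 217484) - 1752) = √(92214 - 1752) = √90462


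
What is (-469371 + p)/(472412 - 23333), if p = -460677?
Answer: -310016/149693 ≈ -2.0710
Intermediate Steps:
(-469371 + p)/(472412 - 23333) = (-469371 - 460677)/(472412 - 23333) = -930048/449079 = -930048*1/449079 = -310016/149693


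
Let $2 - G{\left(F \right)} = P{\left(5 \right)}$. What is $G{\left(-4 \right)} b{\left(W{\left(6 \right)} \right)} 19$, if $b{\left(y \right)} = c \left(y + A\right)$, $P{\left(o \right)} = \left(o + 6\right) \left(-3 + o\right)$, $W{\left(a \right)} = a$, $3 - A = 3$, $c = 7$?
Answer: $-15960$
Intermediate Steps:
$A = 0$ ($A = 3 - 3 = 0$)
$P{\left(o \right)} = \left(-3 + o\right) \left(6 + o\right)$ ($P{\left(o \right)} = \left(6 + o\right) \left(-3 + o\right) = \left(-3 + o\right) \left(6 + o\right)$)
$G{\left(F \right)} = -20$ ($G{\left(F \right)} = 2 - \left(-18 + 5^{2} + 3 \cdot 5\right) = 2 - \left(-18 + 25 + 15\right) = 2 - 22 = -20$)
$b{\left(y \right)} = 7 y$ ($b{\left(y \right)} = 7 \left(y + 0\right) = 7 y$)
$G{\left(-4 \right)} b{\left(W{\left(6 \right)} \right)} 19 = - 20 \cdot 7 \cdot 6 \cdot 19 = \left(-20\right) 42 \cdot 19 = \left(-840\right) 19 = -15960$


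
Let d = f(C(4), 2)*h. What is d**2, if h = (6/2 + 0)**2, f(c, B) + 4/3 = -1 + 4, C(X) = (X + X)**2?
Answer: 225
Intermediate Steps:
C(X) = 4*X**2 (C(X) = (2*X)**2 = 4*X**2)
f(c, B) = 5/3 (f(c, B) = -4/3 + (-1 + 4) = -4/3 + 3 = 5/3)
h = 9 (h = (6*(1/2) + 0)**2 = (3 + 0)**2 = 3**2 = 9)
d = 15 (d = (5/3)*9 = 15)
d**2 = 15**2 = 225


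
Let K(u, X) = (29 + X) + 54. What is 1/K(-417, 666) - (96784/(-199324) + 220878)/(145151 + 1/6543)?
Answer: -26946269175156670/17723454619498243 ≈ -1.5204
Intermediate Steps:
K(u, X) = 83 + X
1/K(-417, 666) - (96784/(-199324) + 220878)/(145151 + 1/6543) = 1/(83 + 666) - (96784/(-199324) + 220878)/(145151 + 1/6543) = 1/749 - (96784*(-1/199324) + 220878)/(145151 + 1/6543) = 1/749 - (-24196/49831 + 220878)/949722994/6543 = 1/749 - 11006547422*6543/(49831*949722994) = 1/749 - 1*36007919891073/23662823257007 = 1/749 - 36007919891073/23662823257007 = -26946269175156670/17723454619498243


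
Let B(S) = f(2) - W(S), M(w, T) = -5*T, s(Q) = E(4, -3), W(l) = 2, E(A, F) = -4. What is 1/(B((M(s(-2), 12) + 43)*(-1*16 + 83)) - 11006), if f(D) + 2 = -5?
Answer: -1/11015 ≈ -9.0785e-5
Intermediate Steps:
f(D) = -7 (f(D) = -2 - 5 = -7)
s(Q) = -4
B(S) = -9 (B(S) = -7 - 1*2 = -7 - 2 = -9)
1/(B((M(s(-2), 12) + 43)*(-1*16 + 83)) - 11006) = 1/(-9 - 11006) = 1/(-11015) = -1/11015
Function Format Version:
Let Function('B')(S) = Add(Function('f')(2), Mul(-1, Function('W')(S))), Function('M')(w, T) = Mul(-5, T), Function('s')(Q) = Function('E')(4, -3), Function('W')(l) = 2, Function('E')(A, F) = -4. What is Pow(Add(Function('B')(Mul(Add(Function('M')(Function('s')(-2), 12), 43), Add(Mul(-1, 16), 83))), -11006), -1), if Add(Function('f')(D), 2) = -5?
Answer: Rational(-1, 11015) ≈ -9.0785e-5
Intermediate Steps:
Function('f')(D) = -7 (Function('f')(D) = Add(-2, -5) = -7)
Function('s')(Q) = -4
Function('B')(S) = -9 (Function('B')(S) = Add(-7, Mul(-1, 2)) = Add(-7, -2) = -9)
Pow(Add(Function('B')(Mul(Add(Function('M')(Function('s')(-2), 12), 43), Add(Mul(-1, 16), 83))), -11006), -1) = Pow(Add(-9, -11006), -1) = Pow(-11015, -1) = Rational(-1, 11015)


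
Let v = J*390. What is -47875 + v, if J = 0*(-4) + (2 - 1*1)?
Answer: -47485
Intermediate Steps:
J = 1 (J = 0 + (2 - 1) = 0 + 1 = 1)
v = 390 (v = 1*390 = 390)
-47875 + v = -47875 + 390 = -47485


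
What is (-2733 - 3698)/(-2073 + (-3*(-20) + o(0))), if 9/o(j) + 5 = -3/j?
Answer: 6431/2013 ≈ 3.1947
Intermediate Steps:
o(j) = 9/(-5 - 3/j)
(-2733 - 3698)/(-2073 + (-3*(-20) + o(0))) = (-2733 - 3698)/(-2073 + (-3*(-20) - 9*0/(3 + 5*0))) = -6431/(-2073 + (60 - 9*0/(3 + 0))) = -6431/(-2073 + (60 - 9*0/3)) = -6431/(-2073 + (60 - 9*0*1/3)) = -6431/(-2073 + (60 + 0)) = -6431/(-2073 + 60) = -6431/(-2013) = -6431*(-1/2013) = 6431/2013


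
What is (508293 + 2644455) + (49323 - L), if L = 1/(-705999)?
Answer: 2260658923930/705999 ≈ 3.2021e+6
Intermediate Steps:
L = -1/705999 ≈ -1.4164e-6
(508293 + 2644455) + (49323 - L) = (508293 + 2644455) + (49323 - 1*(-1/705999)) = 3152748 + (49323 + 1/705999) = 3152748 + 34821988678/705999 = 2260658923930/705999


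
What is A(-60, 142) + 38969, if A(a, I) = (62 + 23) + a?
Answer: 38994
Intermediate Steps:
A(a, I) = 85 + a
A(-60, 142) + 38969 = (85 - 60) + 38969 = 25 + 38969 = 38994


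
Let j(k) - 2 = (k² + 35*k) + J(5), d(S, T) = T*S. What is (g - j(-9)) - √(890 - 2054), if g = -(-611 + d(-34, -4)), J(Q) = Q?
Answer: 702 - 2*I*√291 ≈ 702.0 - 34.117*I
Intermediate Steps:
d(S, T) = S*T
j(k) = 7 + k² + 35*k (j(k) = 2 + ((k² + 35*k) + 5) = 2 + (5 + k² + 35*k) = 7 + k² + 35*k)
g = 475 (g = -(-611 - 34*(-4)) = -(-611 + 136) = -1*(-475) = 475)
(g - j(-9)) - √(890 - 2054) = (475 - (7 + (-9)² + 35*(-9))) - √(890 - 2054) = (475 - (7 + 81 - 315)) - √(-1164) = (475 - 1*(-227)) - 2*I*√291 = (475 + 227) - 2*I*√291 = 702 - 2*I*√291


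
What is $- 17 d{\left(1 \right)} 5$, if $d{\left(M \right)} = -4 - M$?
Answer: $425$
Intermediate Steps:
$- 17 d{\left(1 \right)} 5 = - 17 \left(-4 - 1\right) 5 = \left(-17\right) \left(-5\right) 5 = 85 \cdot 5 = 425$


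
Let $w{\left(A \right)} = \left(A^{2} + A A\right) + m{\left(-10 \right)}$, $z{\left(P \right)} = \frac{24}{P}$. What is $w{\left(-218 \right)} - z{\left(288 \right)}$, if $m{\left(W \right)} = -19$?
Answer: $\frac{1140347}{12} \approx 95029.0$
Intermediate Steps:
$w{\left(A \right)} = -19 + 2 A^{2}$ ($w{\left(A \right)} = \left(A^{2} + A A\right) - 19 = \left(A^{2} + A^{2}\right) - 19 = 2 A^{2} - 19 = -19 + 2 A^{2}$)
$w{\left(-218 \right)} - z{\left(288 \right)} = \left(-19 + 2 \left(-218\right)^{2}\right) - \frac{24}{288} = \left(-19 + 2 \cdot 47524\right) - 24 \cdot \frac{1}{288} = \left(-19 + 95048\right) - \frac{1}{12} = 95029 - \frac{1}{12} = \frac{1140347}{12}$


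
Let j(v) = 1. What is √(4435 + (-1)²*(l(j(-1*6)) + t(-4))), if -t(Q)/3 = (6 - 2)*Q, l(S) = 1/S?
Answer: 2*√1121 ≈ 66.963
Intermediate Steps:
t(Q) = -12*Q (t(Q) = -3*(6 - 2)*Q = -12*Q)
√(4435 + (-1)²*(l(j(-1*6)) + t(-4))) = √(4435 + (-1)²*(1/1 - 12*(-4))) = √(4435 + 1*(1 + 48)) = √(4435 + 1*49) = √(4435 + 49) = √4484 = 2*√1121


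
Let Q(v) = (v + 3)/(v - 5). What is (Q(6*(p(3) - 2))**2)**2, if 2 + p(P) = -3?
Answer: 2313441/4879681 ≈ 0.47410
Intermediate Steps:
p(P) = -5 (p(P) = -2 - 3 = -5)
Q(v) = (3 + v)/(-5 + v)
(Q(6*(p(3) - 2))**2)**2 = (((3 + 6*(-5 - 2))/(-5 + 6*(-5 - 2)))**2)**2 = (((3 + 6*(-7))/(-5 + 6*(-7)))**2)**2 = (((3 - 42)/(-5 - 42))**2)**2 = ((-39/(-47))**2)**2 = ((-1/47*(-39))**2)**2 = ((39/47)**2)**2 = (1521/2209)**2 = 2313441/4879681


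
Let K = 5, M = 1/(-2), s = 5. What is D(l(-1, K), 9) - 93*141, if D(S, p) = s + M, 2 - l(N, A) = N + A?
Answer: -26217/2 ≈ -13109.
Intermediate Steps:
M = -½ ≈ -0.50000
l(N, A) = 2 - A - N (l(N, A) = 2 - (N + A) = 2 - (A + N) = 2 + (-A - N) = 2 - A - N)
D(S, p) = 9/2 (D(S, p) = 5 - ½ = 9/2)
D(l(-1, K), 9) - 93*141 = 9/2 - 93*141 = 9/2 - 13113 = -26217/2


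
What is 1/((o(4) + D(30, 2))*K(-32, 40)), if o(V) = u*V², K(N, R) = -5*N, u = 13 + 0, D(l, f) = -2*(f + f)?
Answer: 1/32000 ≈ 3.1250e-5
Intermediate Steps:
D(l, f) = -4*f
u = 13
o(V) = 13*V²
1/((o(4) + D(30, 2))*K(-32, 40)) = 1/((13*4² - 4*2)*(-5*(-32))) = 1/((13*16 - 8)*160) = 1/((208 - 8)*160) = 1/(200*160) = 1/32000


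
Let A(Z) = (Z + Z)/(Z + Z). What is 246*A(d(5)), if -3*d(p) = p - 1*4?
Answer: 246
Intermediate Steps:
d(p) = 4/3 - p/3 (d(p) = -(p - 1*4)/3 = -(p - 4)/3 = -(-4 + p)/3 = 4/3 - p/3)
A(Z) = 1 (A(Z) = (2*Z)/((2*Z)) = (2*Z)*(1/(2*Z)) = 1)
246*A(d(5)) = 246*1 = 246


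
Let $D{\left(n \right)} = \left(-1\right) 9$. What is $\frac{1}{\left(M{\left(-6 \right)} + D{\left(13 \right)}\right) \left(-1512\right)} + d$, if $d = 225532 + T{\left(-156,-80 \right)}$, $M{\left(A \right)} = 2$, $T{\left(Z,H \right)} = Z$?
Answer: $\frac{2385379585}{10584} \approx 2.2538 \cdot 10^{5}$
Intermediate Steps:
$D{\left(n \right)} = -9$
$d = 225376$ ($d = 225532 - 156 = 225376$)
$\frac{1}{\left(M{\left(-6 \right)} + D{\left(13 \right)}\right) \left(-1512\right)} + d = \frac{1}{\left(2 - 9\right) \left(-1512\right)} + 225376 = \frac{1}{\left(-7\right) \left(-1512\right)} + 225376 = \frac{1}{10584} + 225376 = \frac{2385379585}{10584}$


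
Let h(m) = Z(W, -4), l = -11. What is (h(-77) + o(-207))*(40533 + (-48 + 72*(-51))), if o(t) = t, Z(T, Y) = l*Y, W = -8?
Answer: -6000519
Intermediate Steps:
Z(T, Y) = -11*Y
h(m) = 44 (h(m) = -11*(-4) = 44)
(h(-77) + o(-207))*(40533 + (-48 + 72*(-51))) = (44 - 207)*(40533 + (-48 + 72*(-51))) = -163*(40533 + (-48 - 3672)) = -163*(40533 - 3720) = -163*36813 = -6000519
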